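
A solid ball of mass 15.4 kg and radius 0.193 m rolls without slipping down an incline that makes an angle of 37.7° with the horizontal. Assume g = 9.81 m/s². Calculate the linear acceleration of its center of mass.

Translation along the incline: Mg sinθ − f = Ma.
Rotation about the center: fR = Iα with I = (2/5)MR². No-slip gives a = αR, so f = (I/R²)a = (2/5)M a.
Substituting: Mg sinθ = (1 + 0.4000)Ma, so a = g sinθ/(1 + 0.4000) = (9.81) sin 37.7° / 1.400 = 4.285 m/s².

a ≈ 4.29 m/s²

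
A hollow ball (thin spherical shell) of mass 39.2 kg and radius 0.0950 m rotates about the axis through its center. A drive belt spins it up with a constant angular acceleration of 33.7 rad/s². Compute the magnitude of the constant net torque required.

τ ≈ 7.95 N·m

I = (2/3)MR² = (2/3)(39.2)(0.0950)² = 0.2359 kg·m².
τ = Iα = (0.2359)(33.70) = 7.948 N·m.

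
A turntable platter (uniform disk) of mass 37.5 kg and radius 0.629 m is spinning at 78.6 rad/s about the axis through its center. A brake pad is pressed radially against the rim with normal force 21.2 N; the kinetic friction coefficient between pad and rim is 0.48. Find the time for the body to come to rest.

I = ½MR² = (1/2)(37.5)(0.629)² = 7.418 kg·m².
Friction force f = μN = (0.48)(21.2) = 10.18 N at the rim; torque magnitude τ = fR = 6.401 N·m, opposing ω.
|α| = τ/I = 6.401/7.418 = 0.8628 rad/s² (deceleration).
0 = ω₀ − |α|t ⇒ t = ω₀/|α| = 78.6/0.8628 = 91.10 s.

t ≈ 91.1 s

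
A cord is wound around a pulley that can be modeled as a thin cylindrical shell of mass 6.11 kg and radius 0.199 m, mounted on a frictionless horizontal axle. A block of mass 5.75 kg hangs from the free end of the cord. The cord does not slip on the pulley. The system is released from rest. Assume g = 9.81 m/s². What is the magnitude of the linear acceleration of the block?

I = MR² = (6.11)(0.199)² = 0.2420 kg·m².
Block: mg − T = ma. Pulley: TR = Iα. No-slip: a = αR, so T = (I/R²)a = 6.110·a.
Then mg = (m + 6.110)a, so a = (5.75)(9.81)/(5.75 + 6.110) = 4.756 m/s².

a ≈ 4.76 m/s²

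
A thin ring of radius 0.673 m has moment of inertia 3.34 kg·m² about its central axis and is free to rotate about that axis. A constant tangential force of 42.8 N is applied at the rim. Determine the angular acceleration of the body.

τ = F R = (42.8)(0.673) = 28.80 N·m.
From τ = Iα: α = 28.80/3.340 = 8.624 rad/s².

α ≈ 8.62 rad/s²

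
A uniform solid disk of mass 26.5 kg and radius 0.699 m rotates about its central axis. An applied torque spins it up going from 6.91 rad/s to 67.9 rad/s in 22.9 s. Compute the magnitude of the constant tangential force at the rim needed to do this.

F ≈ 24.7 N

I = ½MR² = (1/2)(26.5)(0.699)² = 6.474 kg·m².
α = Δω/Δt = (67.9 − 6.91)/22.9 = 2.663 rad/s².
The required torque is τ = Iα = (6.474)(2.663) = 17.24 N·m.
A tangential force at the rim gives τ = FR, so F = τ/R = 17.24/0.699 = 24.67 N.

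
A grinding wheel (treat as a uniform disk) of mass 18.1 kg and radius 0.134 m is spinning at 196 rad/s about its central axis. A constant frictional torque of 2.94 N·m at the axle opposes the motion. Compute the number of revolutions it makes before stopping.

I = ½MR² = (1/2)(18.1)(0.134)² = 0.1625 kg·m².
The net torque has magnitude 2.94 N·m, opposing ω.
|α| = τ/I = 2.940/0.1625 = 18.09 rad/s² (deceleration).
ω² = ω₀² − 2|α|θ with ω = 0 ⇒ θ = ω₀²/(2|α|) = 1062 rad = 169.0 rev.

≈ 169 revolutions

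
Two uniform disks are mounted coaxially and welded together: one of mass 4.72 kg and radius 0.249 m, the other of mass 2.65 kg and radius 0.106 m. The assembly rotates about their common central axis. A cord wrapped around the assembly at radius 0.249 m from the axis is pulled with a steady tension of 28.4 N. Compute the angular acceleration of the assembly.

α ≈ 43.9 rad/s²

I = ½M₁R₁² + ½M₂R₂² = ½(4.72)(0.249)² + ½(2.65)(0.106)² = 0.1612 kg·m².
τ = F r = (28.4)(0.249) = 7.072 N·m.
α = τ/I = 7.072/0.1612 = 43.87 rad/s².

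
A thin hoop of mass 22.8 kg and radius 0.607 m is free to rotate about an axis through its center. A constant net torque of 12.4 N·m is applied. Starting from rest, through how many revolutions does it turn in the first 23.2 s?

I = MR² = (22.8)(0.607)² = 8.401 kg·m².
α = τ/I = 12.4/8.401 = 1.476 rad/s².
θ = ½αt² = ½(1.476)(23.2)² = 397.2 rad.
Revolutions = θ/(2π) = 63.22.

≈ 63.2 revolutions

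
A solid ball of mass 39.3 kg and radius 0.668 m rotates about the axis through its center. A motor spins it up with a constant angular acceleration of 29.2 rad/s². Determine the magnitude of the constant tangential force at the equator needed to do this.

F ≈ 307 N

I = (2/5)MR² = (2/5)(39.3)(0.668)² = 7.015 kg·m².
The required torque is τ = Iα = (7.015)(29.20) = 204.8 N·m.
A tangential force at the equator gives τ = FR, so F = τ/R = 204.8/0.668 = 306.6 N.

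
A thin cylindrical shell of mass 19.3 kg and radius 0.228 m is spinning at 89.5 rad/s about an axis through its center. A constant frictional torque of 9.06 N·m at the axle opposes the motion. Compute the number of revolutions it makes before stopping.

I = MR² = (19.3)(0.228)² = 1.003 kg·m².
The net torque has magnitude 9.06 N·m, opposing ω.
|α| = τ/I = 9.060/1.003 = 9.030 rad/s² (deceleration).
ω² = ω₀² − 2|α|θ with ω = 0 ⇒ θ = ω₀²/(2|α|) = 443.5 rad = 70.59 rev.

≈ 70.6 revolutions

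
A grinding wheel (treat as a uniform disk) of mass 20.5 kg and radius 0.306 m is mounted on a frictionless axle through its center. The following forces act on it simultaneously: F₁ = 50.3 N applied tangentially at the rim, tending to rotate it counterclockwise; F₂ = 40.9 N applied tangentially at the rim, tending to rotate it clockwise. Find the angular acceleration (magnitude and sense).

α ≈ 3.00 rad/s², counterclockwise

I = ½MR² = (1/2)(20.5)(0.306)² = 0.9598 kg·m².
Taking counterclockwise as positive: τ₁ = +(50.3)(0.306) = +15.39 N·m; τ₂ = −(40.9)(0.306) = −12.52 N·m.
Net torque τ = 2.876 N·m.
α = τ/I = 2.876/0.9598 = 2.997 rad/s².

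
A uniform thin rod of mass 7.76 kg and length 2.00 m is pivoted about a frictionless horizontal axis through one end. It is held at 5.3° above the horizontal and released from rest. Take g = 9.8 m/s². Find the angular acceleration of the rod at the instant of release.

α ≈ 7.32 rad/s²

About the pivot, I = (1/3)ML² = (1/3)(7.76)(2.00)² = 10.35 kg·m².
The weight acts at the center, a distance L/2 = 1.000 m from the pivot; τ = Mg(L/2) cos 5.3° = 75.72 N·m.
α = τ/I = 75.72/10.35 = 7.319 rad/s².
(Equivalently α = (3g/(2L)) cos 5.3° = 7.319 rad/s².)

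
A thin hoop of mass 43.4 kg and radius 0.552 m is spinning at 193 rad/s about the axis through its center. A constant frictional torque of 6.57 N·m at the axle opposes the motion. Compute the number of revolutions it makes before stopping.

I = MR² = (43.4)(0.552)² = 13.22 kg·m².
The net torque has magnitude 6.57 N·m, opposing ω.
|α| = τ/I = 6.570/13.22 = 0.4968 rad/s² (deceleration).
ω² = ω₀² − 2|α|θ with ω = 0 ⇒ θ = ω₀²/(2|α|) = 37490 rad = 5966 rev.

≈ 5970 revolutions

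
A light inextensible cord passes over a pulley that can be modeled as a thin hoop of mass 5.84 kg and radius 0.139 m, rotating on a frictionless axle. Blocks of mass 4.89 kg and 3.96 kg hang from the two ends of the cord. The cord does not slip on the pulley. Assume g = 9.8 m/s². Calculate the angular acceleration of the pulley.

I = MR² = (5.84)(0.139)² = 0.1128 kg·m².
Heavier block: m₁g − T₁ = m₁a. Lighter block: T₂ − m₂g = m₂a.
Pulley: (T₁ − T₂)R = Iα = I(a/R), so T₁ − T₂ = (I/R²)a = 1·M_p a = 5.840·a.
Adding the three: (m₁ − m₂)g = (m₁ + m₂ + 5.840)a, so a = (4.89 − 3.96)(9.8)/(4.89 + 3.96 + 5.840) = 0.6204 m/s².
α = a/R = 0.6204/0.139 = 4.463 rad/s².

α ≈ 4.46 rad/s²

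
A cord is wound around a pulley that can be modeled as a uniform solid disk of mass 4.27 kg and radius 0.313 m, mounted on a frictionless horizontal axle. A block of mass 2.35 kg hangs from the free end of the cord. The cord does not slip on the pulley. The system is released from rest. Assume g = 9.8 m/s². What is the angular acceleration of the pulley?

I = ½MR² = (1/2)(4.27)(0.313)² = 0.2092 kg·m².
Block: mg − T = ma. Pulley: TR = Iα. No-slip: a = αR, so T = (I/R²)a = 2.135·a.
Then mg = (m + 2.135)a, so a = (2.35)(9.8)/(2.35 + 2.135) = 5.135 m/s².
α = a/R = 5.135/0.313 = 16.41 rad/s².

α ≈ 16.4 rad/s²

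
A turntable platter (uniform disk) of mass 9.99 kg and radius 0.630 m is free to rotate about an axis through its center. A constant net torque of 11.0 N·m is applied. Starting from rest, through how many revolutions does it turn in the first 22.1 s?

≈ 216 revolutions

I = ½MR² = (1/2)(9.99)(0.630)² = 1.983 kg·m².
α = τ/I = 11.0/1.983 = 5.549 rad/s².
θ = ½αt² = ½(5.549)(22.1)² = 1355 rad.
Revolutions = θ/(2π) = 215.7.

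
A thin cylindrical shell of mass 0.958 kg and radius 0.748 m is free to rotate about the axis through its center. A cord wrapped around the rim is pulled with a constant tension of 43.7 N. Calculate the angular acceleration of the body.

α ≈ 61.0 rad/s²

I = MR² = (0.958)(0.748)² = 0.5360 kg·m².
τ = F R = (43.7)(0.748) = 32.69 N·m.
From τ = Iα: α = 32.69/0.5360 = 60.98 rad/s².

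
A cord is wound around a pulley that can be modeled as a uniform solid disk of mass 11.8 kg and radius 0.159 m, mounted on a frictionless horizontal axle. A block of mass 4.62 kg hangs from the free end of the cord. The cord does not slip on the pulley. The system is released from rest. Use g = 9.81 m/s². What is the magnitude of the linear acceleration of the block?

a ≈ 4.31 m/s²

I = ½MR² = (1/2)(11.8)(0.159)² = 0.1492 kg·m².
Block: mg − T = ma. Pulley: TR = Iα. No-slip: a = αR, so T = (I/R²)a = 5.900·a.
Then mg = (m + 5.900)a, so a = (4.62)(9.81)/(4.62 + 5.900) = 4.308 m/s².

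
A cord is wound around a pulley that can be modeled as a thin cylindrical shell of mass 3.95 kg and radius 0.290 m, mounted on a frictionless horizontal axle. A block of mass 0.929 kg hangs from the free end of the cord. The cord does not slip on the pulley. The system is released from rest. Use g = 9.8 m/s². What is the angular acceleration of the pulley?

I = MR² = (3.95)(0.290)² = 0.3322 kg·m².
Block: mg − T = ma. Pulley: TR = Iα. No-slip: a = αR, so T = (I/R²)a = 3.950·a.
Then mg = (m + 3.950)a, so a = (0.929)(9.8)/(0.929 + 3.950) = 1.866 m/s².
α = a/R = 1.866/0.290 = 6.434 rad/s².

α ≈ 6.43 rad/s²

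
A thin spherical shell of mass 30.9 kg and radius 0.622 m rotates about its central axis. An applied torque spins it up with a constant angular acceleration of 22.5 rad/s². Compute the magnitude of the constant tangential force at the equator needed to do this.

F ≈ 288 N

I = (2/3)MR² = (2/3)(30.9)(0.622)² = 7.970 kg·m².
The required torque is τ = Iα = (7.970)(22.50) = 179.3 N·m.
A tangential force at the equator gives τ = FR, so F = τ/R = 179.3/0.622 = 288.3 N.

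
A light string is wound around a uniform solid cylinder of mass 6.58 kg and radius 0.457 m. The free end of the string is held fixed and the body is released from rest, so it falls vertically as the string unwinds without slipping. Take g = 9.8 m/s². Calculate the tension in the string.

T ≈ 21.5 N

Translation: Mg − T = Ma. Rotation about the center: TR = Iα with I = ½MR².
With a = αR: T = (I/R²)a = (1/2)M a, so Mg = (1 + 0.5000)Ma.
a = g/(1 + 0.5000) = 9.8/1.500 = 6.533 m/s².
T = 0.5000·M·a = (0.5000)(6.58)(6.533) = 21.49 N.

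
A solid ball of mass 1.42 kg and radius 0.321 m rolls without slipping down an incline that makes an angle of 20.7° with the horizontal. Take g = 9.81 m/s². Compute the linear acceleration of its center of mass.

Translation along the incline: Mg sinθ − f = Ma.
Rotation about the center: fR = Iα with I = (2/5)MR². No-slip gives a = αR, so f = (I/R²)a = (2/5)M a.
Substituting: Mg sinθ = (1 + 0.4000)Ma, so a = g sinθ/(1 + 0.4000) = (9.81) sin 20.7° / 1.400 = 2.477 m/s².

a ≈ 2.48 m/s²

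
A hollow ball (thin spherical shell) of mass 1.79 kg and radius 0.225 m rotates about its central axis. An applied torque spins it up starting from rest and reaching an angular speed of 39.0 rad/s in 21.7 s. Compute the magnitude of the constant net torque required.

τ ≈ 0.109 N·m

I = (2/3)MR² = (2/3)(1.79)(0.225)² = 0.06041 kg·m².
α = Δω/Δt = (39.0 − 0)/21.7 = 1.797 rad/s².
τ = Iα = (0.06041)(1.797) = 0.1086 N·m.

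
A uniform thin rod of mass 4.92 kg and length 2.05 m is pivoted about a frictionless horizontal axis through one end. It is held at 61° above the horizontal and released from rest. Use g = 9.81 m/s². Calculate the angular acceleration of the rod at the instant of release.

α ≈ 3.48 rad/s²

About the pivot, I = (1/3)ML² = (1/3)(4.92)(2.05)² = 6.892 kg·m².
The weight acts at the center, a distance L/2 = 1.025 m from the pivot; τ = Mg(L/2) cos 61° = 23.98 N·m.
α = τ/I = 23.98/6.892 = 3.480 rad/s².
(Equivalently α = (3g/(2L)) cos 61° = 3.480 rad/s².)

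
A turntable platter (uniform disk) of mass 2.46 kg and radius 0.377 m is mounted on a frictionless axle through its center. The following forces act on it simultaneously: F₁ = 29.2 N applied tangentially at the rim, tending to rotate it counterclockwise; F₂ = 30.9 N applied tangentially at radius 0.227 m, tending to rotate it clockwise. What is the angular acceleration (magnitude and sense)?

α ≈ 22.8 rad/s², counterclockwise

I = ½MR² = (1/2)(2.46)(0.377)² = 0.1748 kg·m².
Taking counterclockwise as positive: τ₁ = +(29.2)(0.377) = +11.01 N·m; τ₂ = −(30.9)(0.227) = −7.014 N·m.
Net torque τ = 3.994 N·m.
α = τ/I = 3.994/0.1748 = 22.85 rad/s².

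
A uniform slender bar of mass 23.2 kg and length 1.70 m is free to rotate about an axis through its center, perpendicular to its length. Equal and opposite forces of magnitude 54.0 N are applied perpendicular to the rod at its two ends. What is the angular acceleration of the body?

α ≈ 16.4 rad/s²

I = (1/12)ML² = (1/12)(23.2)(1.70)² = 5.587 kg·m².
The couple gives τ = F·(L/2) + F·(L/2) = F L = (54.0)(1.70) = 91.80 N·m.
Newton's second law for rotation, τ = Iα, gives α = τ/I = 91.80/5.587 = 16.43 rad/s².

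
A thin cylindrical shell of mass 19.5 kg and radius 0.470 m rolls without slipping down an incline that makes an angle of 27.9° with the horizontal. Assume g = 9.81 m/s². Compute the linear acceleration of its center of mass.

Translation along the incline: Mg sinθ − f = Ma.
Rotation about the center: fR = Iα with I = MR². No-slip gives a = αR, so f = (I/R²)a = M a.
Substituting: Mg sinθ = (1 + 1.000)Ma, so a = g sinθ/(1 + 1.000) = (9.81) sin 27.9° / 2.000 = 2.295 m/s².

a ≈ 2.30 m/s²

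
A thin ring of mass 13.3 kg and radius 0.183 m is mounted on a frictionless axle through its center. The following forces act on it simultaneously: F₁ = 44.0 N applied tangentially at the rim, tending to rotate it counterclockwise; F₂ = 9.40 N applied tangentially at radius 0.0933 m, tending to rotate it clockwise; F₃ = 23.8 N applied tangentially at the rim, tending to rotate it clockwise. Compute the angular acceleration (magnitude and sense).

α ≈ 6.33 rad/s², counterclockwise

I = MR² = (13.3)(0.183)² = 0.4454 kg·m².
Taking counterclockwise as positive: τ₁ = +(44.0)(0.183) = +8.052 N·m; τ₂ = −(9.40)(0.0933) = −0.8770 N·m; τ₃ = −(23.8)(0.183) = −4.355 N·m.
Net torque τ = 2.820 N·m.
α = τ/I = 2.820/0.4454 = 6.330 rad/s².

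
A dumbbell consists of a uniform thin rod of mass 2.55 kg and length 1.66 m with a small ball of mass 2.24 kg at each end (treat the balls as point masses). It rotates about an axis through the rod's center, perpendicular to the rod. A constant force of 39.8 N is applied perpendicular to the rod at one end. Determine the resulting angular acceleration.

I_rod = (1/12)ML² = (1/12)(2.55)(1.66)² = 0.5856 kg·m².
I_balls = 2·m·(L/2)² = 2(2.24)(0.8300)² = 3.086 kg·m².
Total I = 3.672 kg·m².
τ = F·(L/2) = (39.8)(0.830) = 33.03 N·m.
α = τ/I = 33.03/3.672 = 8.997 rad/s².

α ≈ 9.00 rad/s²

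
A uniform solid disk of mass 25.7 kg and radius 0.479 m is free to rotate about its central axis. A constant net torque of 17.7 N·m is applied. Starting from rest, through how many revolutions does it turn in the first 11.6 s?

≈ 64.3 revolutions

I = ½MR² = (1/2)(25.7)(0.479)² = 2.948 kg·m².
α = τ/I = 17.7/2.948 = 6.003 rad/s².
θ = ½αt² = ½(6.003)(11.6)² = 403.9 rad.
Revolutions = θ/(2π) = 64.28.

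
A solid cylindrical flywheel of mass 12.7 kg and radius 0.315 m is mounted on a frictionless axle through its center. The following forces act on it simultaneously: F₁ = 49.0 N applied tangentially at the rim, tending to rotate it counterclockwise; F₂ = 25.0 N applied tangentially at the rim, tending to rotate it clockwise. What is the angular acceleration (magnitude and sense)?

α ≈ 12.0 rad/s², counterclockwise

I = ½MR² = (1/2)(12.7)(0.315)² = 0.6301 kg·m².
Taking counterclockwise as positive: τ₁ = +(49.0)(0.315) = +15.44 N·m; τ₂ = −(25.0)(0.315) = −7.875 N·m.
Net torque τ = 7.560 N·m.
α = τ/I = 7.560/0.6301 = 12.00 rad/s².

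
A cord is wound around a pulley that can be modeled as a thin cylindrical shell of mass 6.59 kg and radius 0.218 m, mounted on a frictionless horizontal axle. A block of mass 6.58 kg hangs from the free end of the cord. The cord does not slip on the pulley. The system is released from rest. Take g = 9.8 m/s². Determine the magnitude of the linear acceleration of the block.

I = MR² = (6.59)(0.218)² = 0.3132 kg·m².
Block: mg − T = ma. Pulley: TR = Iα. No-slip: a = αR, so T = (I/R²)a = 6.590·a.
Then mg = (m + 6.590)a, so a = (6.58)(9.8)/(6.58 + 6.590) = 4.896 m/s².

a ≈ 4.90 m/s²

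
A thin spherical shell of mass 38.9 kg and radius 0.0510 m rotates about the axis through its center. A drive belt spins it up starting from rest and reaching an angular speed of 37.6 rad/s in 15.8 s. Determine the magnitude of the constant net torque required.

I = (2/3)MR² = (2/3)(38.9)(0.0510)² = 0.06745 kg·m².
α = Δω/Δt = (37.6 − 0)/15.8 = 2.380 rad/s².
τ = Iα = (0.06745)(2.380) = 0.1605 N·m.

τ ≈ 0.161 N·m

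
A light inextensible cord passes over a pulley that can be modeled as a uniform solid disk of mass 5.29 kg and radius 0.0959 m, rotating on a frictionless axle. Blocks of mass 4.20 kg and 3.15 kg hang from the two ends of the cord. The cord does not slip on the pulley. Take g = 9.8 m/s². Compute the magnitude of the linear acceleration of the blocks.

I = ½MR² = (1/2)(5.29)(0.0959)² = 0.02433 kg·m².
Heavier block: m₁g − T₁ = m₁a. Lighter block: T₂ − m₂g = m₂a.
Pulley: (T₁ − T₂)R = Iα = I(a/R), so T₁ − T₂ = (I/R²)a = (1/2)M_p a = 2.645·a.
Adding the three: (m₁ − m₂)g = (m₁ + m₂ + 2.645)a, so a = (4.20 − 3.15)(9.8)/(4.20 + 3.15 + 2.645) = 1.030 m/s².

a ≈ 1.03 m/s²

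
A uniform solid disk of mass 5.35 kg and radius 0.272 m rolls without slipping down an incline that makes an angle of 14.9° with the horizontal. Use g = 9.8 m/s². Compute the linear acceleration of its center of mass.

a ≈ 1.68 m/s²

Translation along the incline: Mg sinθ − f = Ma.
Rotation about the center: fR = Iα with I = ½MR². No-slip gives a = αR, so f = (I/R²)a = (1/2)M a.
Substituting: Mg sinθ = (1 + 0.5000)Ma, so a = g sinθ/(1 + 0.5000) = (9.8) sin 14.9° / 1.500 = 1.680 m/s².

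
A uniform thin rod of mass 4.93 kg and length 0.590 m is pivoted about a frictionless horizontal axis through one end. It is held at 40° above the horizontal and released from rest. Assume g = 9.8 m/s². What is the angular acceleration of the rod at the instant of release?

α ≈ 19.1 rad/s²

About the pivot, I = (1/3)ML² = (1/3)(4.93)(0.590)² = 0.5720 kg·m².
The weight acts at the center, a distance L/2 = 0.2950 m from the pivot; τ = Mg(L/2) cos 40° = 10.92 N·m.
α = τ/I = 10.92/0.5720 = 19.09 rad/s².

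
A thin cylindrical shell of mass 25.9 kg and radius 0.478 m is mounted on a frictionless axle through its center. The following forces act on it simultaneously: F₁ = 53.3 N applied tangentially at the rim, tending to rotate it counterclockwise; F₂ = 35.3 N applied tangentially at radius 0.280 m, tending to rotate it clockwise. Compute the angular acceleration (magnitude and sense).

I = MR² = (25.9)(0.478)² = 5.918 kg·m².
Taking counterclockwise as positive: τ₁ = +(53.3)(0.478) = +25.48 N·m; τ₂ = −(35.3)(0.280) = −9.884 N·m.
Net torque τ = 15.59 N·m.
α = τ/I = 15.59/5.918 = 2.635 rad/s².

α ≈ 2.64 rad/s², counterclockwise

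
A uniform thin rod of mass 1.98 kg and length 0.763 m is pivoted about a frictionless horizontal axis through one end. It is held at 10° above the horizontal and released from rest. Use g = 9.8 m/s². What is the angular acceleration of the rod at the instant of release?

α ≈ 19.0 rad/s²

About the pivot, I = (1/3)ML² = (1/3)(1.98)(0.763)² = 0.3842 kg·m².
The weight acts at the center, a distance L/2 = 0.3815 m from the pivot; τ = Mg(L/2) cos 10° = 7.290 N·m.
α = τ/I = 7.290/0.3842 = 18.97 rad/s².
(Equivalently α = (3g/(2L)) cos 10° = 18.97 rad/s².)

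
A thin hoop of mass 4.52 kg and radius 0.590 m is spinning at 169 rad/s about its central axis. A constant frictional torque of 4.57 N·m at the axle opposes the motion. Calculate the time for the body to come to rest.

I = MR² = (4.52)(0.590)² = 1.573 kg·m².
The net torque has magnitude 4.57 N·m, opposing ω.
|α| = τ/I = 4.570/1.573 = 2.905 rad/s² (deceleration).
0 = ω₀ − |α|t ⇒ t = ω₀/|α| = 169/2.905 = 58.19 s.

t ≈ 58.2 s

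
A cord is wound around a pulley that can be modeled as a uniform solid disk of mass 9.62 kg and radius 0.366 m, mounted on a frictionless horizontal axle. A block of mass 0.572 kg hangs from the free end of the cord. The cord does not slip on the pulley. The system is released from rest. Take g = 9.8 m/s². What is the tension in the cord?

I = ½MR² = (1/2)(9.62)(0.366)² = 0.6443 kg·m².
Block: mg − T = ma. Pulley: TR = Iα. No-slip: a = αR, so T = (I/R²)a = 4.810·a.
Then mg = (m + 4.810)a, so a = (0.572)(9.8)/(0.572 + 4.810) = 1.042 m/s².
T = 4.810·a = 5.010 N.

T ≈ 5.01 N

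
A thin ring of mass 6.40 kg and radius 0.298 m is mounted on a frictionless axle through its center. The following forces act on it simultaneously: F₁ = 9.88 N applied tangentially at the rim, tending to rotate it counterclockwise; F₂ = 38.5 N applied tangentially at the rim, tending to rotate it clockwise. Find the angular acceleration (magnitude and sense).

α ≈ 15.0 rad/s², clockwise

I = MR² = (6.40)(0.298)² = 0.5683 kg·m².
Taking counterclockwise as positive: τ₁ = +(9.88)(0.298) = +2.944 N·m; τ₂ = −(38.5)(0.298) = −11.47 N·m.
Net torque τ = -8.529 N·m.
α = τ/I = -8.529/0.5683 = -15.01 rad/s².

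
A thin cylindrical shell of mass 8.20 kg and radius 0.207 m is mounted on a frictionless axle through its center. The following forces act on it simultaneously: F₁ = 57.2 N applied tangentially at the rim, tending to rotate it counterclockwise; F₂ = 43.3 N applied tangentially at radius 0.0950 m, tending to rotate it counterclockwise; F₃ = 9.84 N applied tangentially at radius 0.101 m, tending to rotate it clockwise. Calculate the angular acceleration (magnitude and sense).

I = MR² = (8.20)(0.207)² = 0.3514 kg·m².
Taking counterclockwise as positive: τ₁ = +(57.2)(0.207) = +11.84 N·m; τ₂ = +(43.3)(0.0950) = +4.114 N·m; τ₃ = −(9.84)(0.101) = −0.9938 N·m.
Net torque τ = 14.96 N·m.
α = τ/I = 14.96/0.3514 = 42.58 rad/s².

α ≈ 42.6 rad/s², counterclockwise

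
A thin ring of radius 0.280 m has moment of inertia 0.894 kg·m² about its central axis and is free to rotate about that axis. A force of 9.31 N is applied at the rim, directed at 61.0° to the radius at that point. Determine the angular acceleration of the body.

Only the tangential component produces torque: τ = F R sinθ = (9.31)(0.280) sin 61.0° = 2.280 N·m.
From τ = Iα: α = 2.280/0.8940 = 2.550 rad/s².

α ≈ 2.55 rad/s²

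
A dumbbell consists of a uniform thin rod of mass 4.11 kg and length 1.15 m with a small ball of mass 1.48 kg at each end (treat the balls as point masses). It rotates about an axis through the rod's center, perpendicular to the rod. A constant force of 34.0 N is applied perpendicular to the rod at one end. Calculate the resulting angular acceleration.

I_rod = (1/12)ML² = (1/12)(4.11)(1.15)² = 0.4530 kg·m².
I_balls = 2·m·(L/2)² = 2(1.48)(0.5750)² = 0.9786 kg·m².
Total I = 1.432 kg·m².
τ = F·(L/2) = (34.0)(0.575) = 19.55 N·m.
α = τ/I = 19.55/1.432 = 13.66 rad/s².

α ≈ 13.7 rad/s²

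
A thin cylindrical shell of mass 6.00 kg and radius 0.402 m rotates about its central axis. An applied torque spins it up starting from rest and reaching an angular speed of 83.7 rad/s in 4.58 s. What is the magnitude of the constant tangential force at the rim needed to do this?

I = MR² = (6.00)(0.402)² = 0.9696 kg·m².
α = Δω/Δt = (83.7 − 0)/4.58 = 18.28 rad/s².
The required torque is τ = Iα = (0.9696)(18.28) = 17.72 N·m.
A tangential force at the rim gives τ = FR, so F = τ/R = 17.72/0.402 = 44.08 N.

F ≈ 44.1 N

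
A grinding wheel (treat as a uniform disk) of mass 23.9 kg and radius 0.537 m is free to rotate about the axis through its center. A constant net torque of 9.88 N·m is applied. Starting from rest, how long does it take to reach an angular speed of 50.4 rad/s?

I = ½MR² = (1/2)(23.9)(0.537)² = 3.446 kg·m².
α = τ/I = 9.88/3.446 = 2.867 rad/s².
ω = αt ⇒ t = ω/α = 50.4/2.867 = 17.58 s.

t ≈ 17.6 s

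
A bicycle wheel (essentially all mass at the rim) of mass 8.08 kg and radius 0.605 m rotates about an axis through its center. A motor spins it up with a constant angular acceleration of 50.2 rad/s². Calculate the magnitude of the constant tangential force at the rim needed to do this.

F ≈ 245 N

I = MR² = (8.08)(0.605)² = 2.957 kg·m².
The required torque is τ = Iα = (2.957)(50.20) = 148.5 N·m.
A tangential force at the rim gives τ = FR, so F = τ/R = 148.5/0.605 = 245.4 N.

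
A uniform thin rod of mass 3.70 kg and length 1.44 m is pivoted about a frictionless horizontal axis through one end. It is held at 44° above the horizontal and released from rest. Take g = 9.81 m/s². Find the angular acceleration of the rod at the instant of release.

α ≈ 7.35 rad/s²

About the pivot, I = (1/3)ML² = (1/3)(3.70)(1.44)² = 2.557 kg·m².
The weight acts at the center, a distance L/2 = 0.7200 m from the pivot; τ = Mg(L/2) cos 44° = 18.80 N·m.
α = τ/I = 18.80/2.557 = 7.351 rad/s².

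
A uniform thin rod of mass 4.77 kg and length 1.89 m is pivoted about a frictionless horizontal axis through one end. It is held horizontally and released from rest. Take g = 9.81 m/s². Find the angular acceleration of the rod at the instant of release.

α ≈ 7.79 rad/s²

About the pivot, I = (1/3)ML² = (1/3)(4.77)(1.89)² = 5.680 kg·m².
The weight acts at the center, a distance L/2 = 0.9450 m from the pivot; τ = Mg(L/2) = 44.22 N·m.
α = τ/I = 44.22/5.680 = 7.786 rad/s².
(Equivalently α = (3g/(2L)) = 7.786 rad/s².)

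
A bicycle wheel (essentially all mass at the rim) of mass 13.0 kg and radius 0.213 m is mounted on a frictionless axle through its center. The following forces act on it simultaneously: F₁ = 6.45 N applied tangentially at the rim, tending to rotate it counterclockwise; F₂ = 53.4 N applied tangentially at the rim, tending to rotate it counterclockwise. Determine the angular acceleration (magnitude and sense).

α ≈ 21.6 rad/s², counterclockwise

I = MR² = (13.0)(0.213)² = 0.5898 kg·m².
Taking counterclockwise as positive: τ₁ = +(6.45)(0.213) = +1.374 N·m; τ₂ = +(53.4)(0.213) = +11.37 N·m.
Net torque τ = 12.75 N·m.
α = τ/I = 12.75/0.5898 = 21.61 rad/s².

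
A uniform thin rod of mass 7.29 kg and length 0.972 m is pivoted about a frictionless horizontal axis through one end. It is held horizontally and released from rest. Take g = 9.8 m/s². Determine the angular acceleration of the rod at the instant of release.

α ≈ 15.1 rad/s²

About the pivot, I = (1/3)ML² = (1/3)(7.29)(0.972)² = 2.296 kg·m².
The weight acts at the center, a distance L/2 = 0.4860 m from the pivot; τ = Mg(L/2) = 34.72 N·m.
α = τ/I = 34.72/2.296 = 15.12 rad/s².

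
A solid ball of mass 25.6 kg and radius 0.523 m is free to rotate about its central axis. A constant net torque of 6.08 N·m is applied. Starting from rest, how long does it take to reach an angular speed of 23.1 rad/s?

t ≈ 10.6 s

I = (2/5)MR² = (2/5)(25.6)(0.523)² = 2.801 kg·m².
α = τ/I = 6.08/2.801 = 2.171 rad/s².
ω = αt ⇒ t = ω/α = 23.1/2.171 = 10.64 s.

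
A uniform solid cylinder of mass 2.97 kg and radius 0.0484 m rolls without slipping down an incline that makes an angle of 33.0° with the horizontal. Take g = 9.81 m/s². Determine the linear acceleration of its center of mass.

Translation along the incline: Mg sinθ − f = Ma.
Rotation about the center: fR = Iα with I = ½MR². No-slip gives a = αR, so f = (I/R²)a = (1/2)M a.
Substituting: Mg sinθ = (1 + 0.5000)Ma, so a = g sinθ/(1 + 0.5000) = (9.81) sin 33.0° / 1.500 = 3.562 m/s².

a ≈ 3.56 m/s²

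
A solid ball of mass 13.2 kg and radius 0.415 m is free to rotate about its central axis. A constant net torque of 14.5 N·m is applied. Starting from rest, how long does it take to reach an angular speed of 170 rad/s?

I = (2/5)MR² = (2/5)(13.2)(0.415)² = 0.9093 kg·m².
α = τ/I = 14.5/0.9093 = 15.95 rad/s².
ω = αt ⇒ t = ω/α = 170/15.95 = 10.66 s.

t ≈ 10.7 s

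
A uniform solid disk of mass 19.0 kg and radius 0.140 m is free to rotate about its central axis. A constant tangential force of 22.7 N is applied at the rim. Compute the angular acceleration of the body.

I = ½MR² = (1/2)(19.0)(0.140)² = 0.1862 kg·m².
τ = F R = (22.7)(0.140) = 3.178 N·m.
Newton's second law for rotation, τ = Iα, gives α = τ/I = 3.178/0.1862 = 17.07 rad/s².

α ≈ 17.1 rad/s²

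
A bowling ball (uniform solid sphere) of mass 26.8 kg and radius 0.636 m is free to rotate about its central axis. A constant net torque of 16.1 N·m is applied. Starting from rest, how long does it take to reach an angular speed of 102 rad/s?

t ≈ 27.5 s

I = (2/5)MR² = (2/5)(26.8)(0.636)² = 4.336 kg·m².
α = τ/I = 16.1/4.336 = 3.713 rad/s².
ω = αt ⇒ t = ω/α = 102/3.713 = 27.47 s.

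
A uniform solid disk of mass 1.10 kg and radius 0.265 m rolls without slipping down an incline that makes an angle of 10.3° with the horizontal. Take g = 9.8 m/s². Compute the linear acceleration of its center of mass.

Translation along the incline: Mg sinθ − f = Ma.
Rotation about the center: fR = Iα with I = ½MR². No-slip gives a = αR, so f = (I/R²)a = (1/2)M a.
Substituting: Mg sinθ = (1 + 0.5000)Ma, so a = g sinθ/(1 + 0.5000) = (9.8) sin 10.3° / 1.500 = 1.168 m/s².

a ≈ 1.17 m/s²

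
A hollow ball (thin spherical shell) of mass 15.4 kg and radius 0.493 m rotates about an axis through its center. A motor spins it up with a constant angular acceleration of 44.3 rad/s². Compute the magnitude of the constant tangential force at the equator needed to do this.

I = (2/3)MR² = (2/3)(15.4)(0.493)² = 2.495 kg·m².
The required torque is τ = Iα = (2.495)(44.30) = 110.5 N·m.
A tangential force at the equator gives τ = FR, so F = τ/R = 110.5/0.493 = 224.2 N.

F ≈ 224 N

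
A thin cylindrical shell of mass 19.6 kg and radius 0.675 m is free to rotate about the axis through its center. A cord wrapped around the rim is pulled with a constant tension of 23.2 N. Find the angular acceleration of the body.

α ≈ 1.75 rad/s²

I = MR² = (19.6)(0.675)² = 8.930 kg·m².
τ = F R = (23.2)(0.675) = 15.66 N·m.
From τ = Iα: α = 15.66/8.930 = 1.754 rad/s².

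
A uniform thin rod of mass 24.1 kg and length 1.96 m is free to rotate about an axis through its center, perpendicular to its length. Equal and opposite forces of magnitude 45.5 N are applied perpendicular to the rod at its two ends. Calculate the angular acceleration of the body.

I = (1/12)ML² = (1/12)(24.1)(1.96)² = 7.715 kg·m².
The couple gives τ = F·(L/2) + F·(L/2) = F L = (45.5)(1.96) = 89.18 N·m.
Newton's second law for rotation, τ = Iα, gives α = τ/I = 89.18/7.715 = 11.56 rad/s².

α ≈ 11.6 rad/s²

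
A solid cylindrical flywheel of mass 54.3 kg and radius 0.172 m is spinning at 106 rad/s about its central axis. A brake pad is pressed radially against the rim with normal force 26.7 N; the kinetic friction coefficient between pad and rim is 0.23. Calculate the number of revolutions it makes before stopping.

≈ 680 revolutions

I = ½MR² = (1/2)(54.3)(0.172)² = 0.8032 kg·m².
Friction force f = μN = (0.23)(26.7) = 6.141 N at the rim; torque magnitude τ = fR = 1.056 N·m, opposing ω.
|α| = τ/I = 1.056/0.8032 = 1.315 rad/s² (deceleration).
ω² = ω₀² − 2|α|θ with ω = 0 ⇒ θ = ω₀²/(2|α|) = 4272 rad = 679.9 rev.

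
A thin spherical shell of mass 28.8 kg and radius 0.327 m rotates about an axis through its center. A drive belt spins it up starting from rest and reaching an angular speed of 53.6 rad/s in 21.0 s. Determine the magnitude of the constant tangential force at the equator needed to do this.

F ≈ 16.0 N

I = (2/3)MR² = (2/3)(28.8)(0.327)² = 2.053 kg·m².
α = Δω/Δt = (53.6 − 0)/21.0 = 2.552 rad/s².
The required torque is τ = Iα = (2.053)(2.552) = 5.240 N·m.
A tangential force at the equator gives τ = FR, so F = τ/R = 5.240/0.327 = 16.02 N.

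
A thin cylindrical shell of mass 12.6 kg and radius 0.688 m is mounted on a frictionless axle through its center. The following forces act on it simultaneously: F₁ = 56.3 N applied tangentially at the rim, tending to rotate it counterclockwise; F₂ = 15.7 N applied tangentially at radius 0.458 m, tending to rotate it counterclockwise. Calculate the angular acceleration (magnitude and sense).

I = MR² = (12.6)(0.688)² = 5.964 kg·m².
Taking counterclockwise as positive: τ₁ = +(56.3)(0.688) = +38.73 N·m; τ₂ = +(15.7)(0.458) = +7.191 N·m.
Net torque τ = 45.92 N·m.
α = τ/I = 45.92/5.964 = 7.700 rad/s².

α ≈ 7.70 rad/s², counterclockwise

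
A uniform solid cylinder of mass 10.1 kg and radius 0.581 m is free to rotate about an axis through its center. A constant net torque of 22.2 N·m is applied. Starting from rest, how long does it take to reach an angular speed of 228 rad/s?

I = ½MR² = (1/2)(10.1)(0.581)² = 1.705 kg·m².
α = τ/I = 22.2/1.705 = 13.02 rad/s².
ω = αt ⇒ t = ω/α = 228/13.02 = 17.51 s.

t ≈ 17.5 s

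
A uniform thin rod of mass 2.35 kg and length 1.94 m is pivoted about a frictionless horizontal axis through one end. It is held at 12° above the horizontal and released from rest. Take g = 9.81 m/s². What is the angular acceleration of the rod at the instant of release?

About the pivot, I = (1/3)ML² = (1/3)(2.35)(1.94)² = 2.948 kg·m².
The weight acts at the center, a distance L/2 = 0.9700 m from the pivot; τ = Mg(L/2) cos 12° = 21.87 N·m.
α = τ/I = 21.87/2.948 = 7.419 rad/s².

α ≈ 7.42 rad/s²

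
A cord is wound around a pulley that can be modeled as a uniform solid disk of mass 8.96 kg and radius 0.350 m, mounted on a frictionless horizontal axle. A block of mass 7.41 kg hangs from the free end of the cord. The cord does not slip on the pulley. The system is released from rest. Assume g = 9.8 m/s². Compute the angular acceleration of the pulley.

α ≈ 17.4 rad/s²

I = ½MR² = (1/2)(8.96)(0.350)² = 0.5488 kg·m².
Block: mg − T = ma. Pulley: TR = Iα. No-slip: a = αR, so T = (I/R²)a = 4.480·a.
Then mg = (m + 4.480)a, so a = (7.41)(9.8)/(7.41 + 4.480) = 6.107 m/s².
α = a/R = 6.107/0.350 = 17.45 rad/s².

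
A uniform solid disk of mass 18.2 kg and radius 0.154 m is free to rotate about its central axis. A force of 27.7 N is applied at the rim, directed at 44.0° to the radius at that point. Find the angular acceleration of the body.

I = ½MR² = (1/2)(18.2)(0.154)² = 0.2158 kg·m².
Only the tangential component produces torque: τ = F R sinθ = (27.7)(0.154) sin 44.0° = 2.963 N·m.
Newton's second law for rotation, τ = Iα, gives α = τ/I = 2.963/0.2158 = 13.73 rad/s².

α ≈ 13.7 rad/s²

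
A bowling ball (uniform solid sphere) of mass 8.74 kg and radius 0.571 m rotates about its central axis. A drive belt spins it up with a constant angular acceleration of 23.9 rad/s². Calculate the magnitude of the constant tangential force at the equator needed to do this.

F ≈ 47.7 N

I = (2/5)MR² = (2/5)(8.74)(0.571)² = 1.140 kg·m².
The required torque is τ = Iα = (1.140)(23.90) = 27.24 N·m.
A tangential force at the equator gives τ = FR, so F = τ/R = 27.24/0.571 = 47.71 N.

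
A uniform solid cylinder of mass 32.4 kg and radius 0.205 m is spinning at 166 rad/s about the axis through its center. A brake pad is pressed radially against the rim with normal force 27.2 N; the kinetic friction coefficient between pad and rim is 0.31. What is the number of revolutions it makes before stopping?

I = ½MR² = (1/2)(32.4)(0.205)² = 0.6808 kg·m².
Friction force f = μN = (0.31)(27.2) = 8.432 N at the rim; torque magnitude τ = fR = 1.729 N·m, opposing ω.
|α| = τ/I = 1.729/0.6808 = 2.539 rad/s² (deceleration).
ω² = ω₀² − 2|α|θ with ω = 0 ⇒ θ = ω₀²/(2|α|) = 5427 rad = 863.7 rev.

≈ 864 revolutions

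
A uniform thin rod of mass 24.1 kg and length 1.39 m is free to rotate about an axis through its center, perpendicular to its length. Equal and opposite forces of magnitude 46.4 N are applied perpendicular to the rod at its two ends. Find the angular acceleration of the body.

I = (1/12)ML² = (1/12)(24.1)(1.39)² = 3.880 kg·m².
The couple gives τ = F·(L/2) + F·(L/2) = F L = (46.4)(1.39) = 64.50 N·m.
From τ = Iα: α = 64.50/3.880 = 16.62 rad/s².

α ≈ 16.6 rad/s²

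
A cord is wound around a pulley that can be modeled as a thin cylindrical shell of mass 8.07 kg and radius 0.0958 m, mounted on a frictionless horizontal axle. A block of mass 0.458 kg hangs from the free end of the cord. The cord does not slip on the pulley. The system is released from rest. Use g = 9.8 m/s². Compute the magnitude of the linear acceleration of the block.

I = MR² = (8.07)(0.0958)² = 0.07406 kg·m².
Block: mg − T = ma. Pulley: TR = Iα. No-slip: a = αR, so T = (I/R²)a = 8.070·a.
Then mg = (m + 8.070)a, so a = (0.458)(9.8)/(0.458 + 8.070) = 0.5263 m/s².

a ≈ 0.526 m/s²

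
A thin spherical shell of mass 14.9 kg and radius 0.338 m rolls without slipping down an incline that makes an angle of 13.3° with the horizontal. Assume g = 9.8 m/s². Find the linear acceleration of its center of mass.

a ≈ 1.35 m/s²

Translation along the incline: Mg sinθ − f = Ma.
Rotation about the center: fR = Iα with I = (2/3)MR². No-slip gives a = αR, so f = (I/R²)a = (2/3)M a.
Substituting: Mg sinθ = (1 + 0.6667)Ma, so a = g sinθ/(1 + 0.6667) = (9.8) sin 13.3° / 1.667 = 1.353 m/s².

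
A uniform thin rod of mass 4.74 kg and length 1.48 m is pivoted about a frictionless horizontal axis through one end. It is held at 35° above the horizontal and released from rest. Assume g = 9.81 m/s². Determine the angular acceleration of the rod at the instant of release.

About the pivot, I = (1/3)ML² = (1/3)(4.74)(1.48)² = 3.461 kg·m².
The weight acts at the center, a distance L/2 = 0.7400 m from the pivot; τ = Mg(L/2) cos 35° = 28.19 N·m.
α = τ/I = 28.19/3.461 = 8.144 rad/s².

α ≈ 8.14 rad/s²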